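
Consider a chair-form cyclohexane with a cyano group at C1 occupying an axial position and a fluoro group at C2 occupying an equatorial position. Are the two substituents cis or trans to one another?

C1 and C2 have opposite parity, so their axial bonds point in opposite directions.
With opposite-parity carbons, two substituents on the same face are one axial and one equatorial; opposite faces give both axial or both equatorial.
Here the groups are axial/equatorial → same face → cis.

cis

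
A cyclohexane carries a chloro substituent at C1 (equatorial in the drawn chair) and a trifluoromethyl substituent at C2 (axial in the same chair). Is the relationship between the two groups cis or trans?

C1 and C2 have opposite parity, so their axial bonds point in opposite directions.
With opposite-parity carbons, two substituents on the same face are one axial and one equatorial; opposite faces give both axial or both equatorial.
Here the groups are equatorial/axial → same face → cis.

cis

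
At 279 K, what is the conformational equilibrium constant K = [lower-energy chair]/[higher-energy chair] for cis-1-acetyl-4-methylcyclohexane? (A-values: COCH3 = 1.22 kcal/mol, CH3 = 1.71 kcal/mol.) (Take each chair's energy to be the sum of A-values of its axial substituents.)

C1 and C4 have opposite parity, so for the cis isomer the two substituents are one axial and one equatorial in each chair.
Chair I (acetyl axial, methyl equatorial): E = 1.22 kcal/mol; chair II (acetyl equatorial, methyl axial): E = 1.71 kcal/mol.
ΔG = 0.49 kcal/mol between the two chairs.
K = exp(ΔG/RT) with R = 1.987×10⁻³ kcal mol⁻¹ K⁻¹ and T = 279 K gives K ≈ 2.42.

K ≈ 2.42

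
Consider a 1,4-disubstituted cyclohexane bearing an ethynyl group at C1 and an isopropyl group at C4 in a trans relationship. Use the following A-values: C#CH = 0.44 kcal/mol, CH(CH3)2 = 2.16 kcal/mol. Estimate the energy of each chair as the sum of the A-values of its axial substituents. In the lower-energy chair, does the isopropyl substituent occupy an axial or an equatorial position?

C1 and C4 have opposite parity, so for the trans isomer the two substituents are e,e in one chair and a,a in the other.
Chair I (ethynyl axial, isopropyl axial): E = 2.60 kcal/mol.
Chair II (ethynyl equatorial, isopropyl equatorial): E = 0.00 kcal/mol.
Chair II is the more stable (lower-energy) conformer, and in that chair the isopropyl group is equatorial.

equatorial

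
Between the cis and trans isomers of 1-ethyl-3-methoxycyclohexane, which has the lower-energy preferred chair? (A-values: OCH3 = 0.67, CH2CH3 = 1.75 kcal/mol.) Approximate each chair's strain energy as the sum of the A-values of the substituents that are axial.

cis

At 1,3 positions (parity same): cis → (e,e or a,a); trans → (a,e or e,a).
Best chair for cis: E = 0.00 kcal/mol; best chair for trans: E = 0.67 kcal/mol.
The cis isomer is lower by 0.67 kcal/mol.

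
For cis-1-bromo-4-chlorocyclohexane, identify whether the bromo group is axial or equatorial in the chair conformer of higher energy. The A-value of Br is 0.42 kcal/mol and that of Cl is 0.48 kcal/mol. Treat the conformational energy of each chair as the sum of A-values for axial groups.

equatorial

C1 and C4 have opposite parity, so for the cis isomer the two substituents are one axial and one equatorial in each chair.
Chair I (bromo axial, chloro equatorial): E = 0.42 kcal/mol.
Chair II (bromo equatorial, chloro axial): E = 0.48 kcal/mol.
Chair II is the less stable (higher-energy) conformer, and in that chair the bromo group is equatorial.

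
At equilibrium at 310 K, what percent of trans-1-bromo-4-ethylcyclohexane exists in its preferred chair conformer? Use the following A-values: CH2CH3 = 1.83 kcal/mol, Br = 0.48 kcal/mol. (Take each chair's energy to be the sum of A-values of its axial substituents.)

C1 and C4 have opposite parity, so for the trans isomer the two substituents are e,e in one chair and a,a in the other.
Chair I (ethyl axial, bromo axial): E = 2.31 kcal/mol; chair II (ethyl equatorial, bromo equatorial): E = 0.00 kcal/mol.
ΔG = 2.31 kcal/mol between the two chairs.
K = exp(ΔG/RT) with R = 1.987×10⁻³ kcal mol⁻¹ K⁻¹ and T = 310 K gives K ≈ 42.5.
Fraction in the lower-energy chair = K/(K+1) = 97.7%.

97.7%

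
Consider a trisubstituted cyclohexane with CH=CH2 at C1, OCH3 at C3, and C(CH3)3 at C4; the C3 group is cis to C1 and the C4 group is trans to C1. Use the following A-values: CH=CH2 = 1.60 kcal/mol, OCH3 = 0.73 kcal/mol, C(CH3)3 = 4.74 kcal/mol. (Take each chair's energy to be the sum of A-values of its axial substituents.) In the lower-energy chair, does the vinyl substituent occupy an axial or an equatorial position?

Chair I (vinyl axial, methoxy axial, tert-butyl axial): E = 7.07 kcal/mol.
Chair II (vinyl equatorial, methoxy equatorial, tert-butyl equatorial): E = 0.00 kcal/mol.
Chair II is the more stable (lower-energy) conformer, and in that chair the vinyl group is equatorial.

equatorial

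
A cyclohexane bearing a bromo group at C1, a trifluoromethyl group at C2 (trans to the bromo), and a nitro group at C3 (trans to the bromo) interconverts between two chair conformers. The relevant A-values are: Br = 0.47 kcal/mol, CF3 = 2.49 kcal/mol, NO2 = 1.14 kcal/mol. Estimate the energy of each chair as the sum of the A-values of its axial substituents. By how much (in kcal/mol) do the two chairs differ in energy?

Chair I (bromo axial, trifluoromethyl axial, nitro equatorial): E = 2.96 kcal/mol.
Chair II (bromo equatorial, trifluoromethyl equatorial, nitro axial): E = 1.14 kcal/mol.
ΔE = 2.96 − 1.14 = 1.82 kcal/mol; chair II is more stable.

1.82 kcal/mol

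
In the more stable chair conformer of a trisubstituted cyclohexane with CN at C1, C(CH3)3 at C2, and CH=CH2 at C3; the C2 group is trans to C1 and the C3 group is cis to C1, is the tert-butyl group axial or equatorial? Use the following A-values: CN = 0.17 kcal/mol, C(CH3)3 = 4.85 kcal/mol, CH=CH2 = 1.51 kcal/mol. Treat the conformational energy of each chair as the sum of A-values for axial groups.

equatorial

Chair I (cyano axial, tert-butyl axial, vinyl axial): E = 6.53 kcal/mol.
Chair II (cyano equatorial, tert-butyl equatorial, vinyl equatorial): E = 0.00 kcal/mol.
Chair II is the more stable (lower-energy) conformer, and in that chair the tert-butyl group is equatorial.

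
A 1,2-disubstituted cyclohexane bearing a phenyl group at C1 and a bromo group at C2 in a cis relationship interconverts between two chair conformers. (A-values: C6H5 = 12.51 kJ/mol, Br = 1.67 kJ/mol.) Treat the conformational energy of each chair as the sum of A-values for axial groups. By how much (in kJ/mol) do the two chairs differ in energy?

C1 and C2 have opposite parity, so for the cis isomer the two substituents are one axial and one equatorial in each chair.
Chair I (phenyl axial, bromo equatorial): E = 12.51 kJ/mol.
Chair II (phenyl equatorial, bromo axial): E = 1.67 kJ/mol.
ΔE = 12.51 − 1.67 = 10.84 kJ/mol; chair II is more stable.

10.84 kJ/mol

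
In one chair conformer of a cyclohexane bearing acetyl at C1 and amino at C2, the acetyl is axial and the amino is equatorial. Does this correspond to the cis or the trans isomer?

C1 and C2 have opposite parity, so their axial bonds point in opposite directions.
With opposite-parity carbons, two substituents on the same face are one axial and one equatorial; opposite faces give both axial or both equatorial.
Here the groups are axial/equatorial → same face → cis.

cis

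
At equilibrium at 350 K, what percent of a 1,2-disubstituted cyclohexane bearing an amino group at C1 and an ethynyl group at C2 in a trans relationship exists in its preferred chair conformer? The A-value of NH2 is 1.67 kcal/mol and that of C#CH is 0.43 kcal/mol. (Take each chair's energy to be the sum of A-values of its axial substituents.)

95.3%

C1 and C2 have opposite parity, so for the trans isomer the two substituents are e,e in one chair and a,a in the other.
Chair I (amino axial, ethynyl axial): E = 2.10 kcal/mol; chair II (amino equatorial, ethynyl equatorial): E = 0.00 kcal/mol.
ΔG = 2.10 kcal/mol between the two chairs.
K = exp(ΔG/RT) with R = 1.987×10⁻³ kcal mol⁻¹ K⁻¹ and T = 350 K gives K ≈ 20.5.
Fraction in the lower-energy chair = K/(K+1) = 95.3%.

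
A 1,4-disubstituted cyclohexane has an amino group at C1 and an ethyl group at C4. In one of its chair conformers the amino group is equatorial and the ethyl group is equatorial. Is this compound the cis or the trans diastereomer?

C1 and C4 have opposite parity, so their axial bonds point in opposite directions.
With opposite-parity carbons, two substituents on the same face are one axial and one equatorial; opposite faces give both axial or both equatorial.
Here the groups are equatorial/equatorial → opposite face → trans.

trans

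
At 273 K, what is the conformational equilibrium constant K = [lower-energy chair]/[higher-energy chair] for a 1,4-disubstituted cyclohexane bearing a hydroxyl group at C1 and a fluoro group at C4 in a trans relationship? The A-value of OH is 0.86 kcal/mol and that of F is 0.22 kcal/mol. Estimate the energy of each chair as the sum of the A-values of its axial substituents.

K ≈ 7.32

C1 and C4 have opposite parity, so for the trans isomer the two substituents are e,e in one chair and a,a in the other.
Chair I (hydroxyl axial, fluoro axial): E = 1.08 kcal/mol; chair II (hydroxyl equatorial, fluoro equatorial): E = 0.00 kcal/mol.
ΔG = 1.08 kcal/mol between the two chairs.
K = exp(ΔG/RT) with R = 1.987×10⁻³ kcal mol⁻¹ K⁻¹ and T = 273 K gives K ≈ 7.32.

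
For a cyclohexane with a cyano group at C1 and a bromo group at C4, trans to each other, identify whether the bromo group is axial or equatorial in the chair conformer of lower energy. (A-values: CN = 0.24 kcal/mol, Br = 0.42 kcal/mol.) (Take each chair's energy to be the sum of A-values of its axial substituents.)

C1 and C4 have opposite parity, so for the trans isomer the two substituents are e,e in one chair and a,a in the other.
Chair I (cyano axial, bromo axial): E = 0.66 kcal/mol.
Chair II (cyano equatorial, bromo equatorial): E = 0.00 kcal/mol.
Chair II is the more stable (lower-energy) conformer, and in that chair the bromo group is equatorial.

equatorial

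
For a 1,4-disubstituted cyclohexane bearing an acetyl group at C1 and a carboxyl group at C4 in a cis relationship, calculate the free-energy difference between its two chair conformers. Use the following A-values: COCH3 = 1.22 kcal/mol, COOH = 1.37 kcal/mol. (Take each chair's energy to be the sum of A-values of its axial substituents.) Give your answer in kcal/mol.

C1 and C4 have opposite parity, so for the cis isomer the two substituents are one axial and one equatorial in each chair.
Chair I (acetyl axial, carboxyl equatorial): E = 1.22 kcal/mol.
Chair II (acetyl equatorial, carboxyl axial): E = 1.37 kcal/mol.
ΔE = 1.37 − 1.22 = 0.15 kcal/mol; chair I is more stable.

0.15 kcal/mol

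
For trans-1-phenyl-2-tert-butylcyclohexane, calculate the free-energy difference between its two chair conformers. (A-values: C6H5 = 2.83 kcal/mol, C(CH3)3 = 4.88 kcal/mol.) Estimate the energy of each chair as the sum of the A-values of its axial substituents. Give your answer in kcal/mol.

C1 and C2 have opposite parity, so for the trans isomer the two substituents are e,e in one chair and a,a in the other.
Chair I (phenyl axial, tert-butyl axial): E = 7.71 kcal/mol.
Chair II (phenyl equatorial, tert-butyl equatorial): E = 0.00 kcal/mol.
ΔE = 7.71 − 0.00 = 7.71 kcal/mol; chair II is more stable.

7.71 kcal/mol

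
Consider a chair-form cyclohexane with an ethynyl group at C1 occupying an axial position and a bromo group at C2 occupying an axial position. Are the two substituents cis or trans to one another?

trans

C1 and C2 have opposite parity, so their axial bonds point in opposite directions.
With opposite-parity carbons, two substituents on the same face are one axial and one equatorial; opposite faces give both axial or both equatorial.
Here the groups are axial/axial → opposite face → trans.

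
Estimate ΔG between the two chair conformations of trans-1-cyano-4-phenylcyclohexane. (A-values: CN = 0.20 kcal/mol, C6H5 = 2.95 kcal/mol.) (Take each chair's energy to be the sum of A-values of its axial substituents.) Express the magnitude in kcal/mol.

3.15 kcal/mol

C1 and C4 have opposite parity, so for the trans isomer the two substituents are e,e in one chair and a,a in the other.
Chair I (cyano axial, phenyl axial): E = 3.15 kcal/mol.
Chair II (cyano equatorial, phenyl equatorial): E = 0.00 kcal/mol.
ΔE = 3.15 − 0.00 = 3.15 kcal/mol; chair II is more stable.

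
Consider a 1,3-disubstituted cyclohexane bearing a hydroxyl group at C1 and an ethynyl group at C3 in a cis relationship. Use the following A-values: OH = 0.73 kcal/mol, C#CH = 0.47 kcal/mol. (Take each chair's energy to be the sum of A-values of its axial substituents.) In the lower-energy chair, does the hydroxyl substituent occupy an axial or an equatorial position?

C1 and C3 have the same parity, so for the cis isomer the two substituents are e,e in one chair and a,a in the other.
Chair I (hydroxyl axial, ethynyl axial): E = 1.20 kcal/mol.
Chair II (hydroxyl equatorial, ethynyl equatorial): E = 0.00 kcal/mol.
Chair II is the more stable (lower-energy) conformer, and in that chair the hydroxyl group is equatorial.

equatorial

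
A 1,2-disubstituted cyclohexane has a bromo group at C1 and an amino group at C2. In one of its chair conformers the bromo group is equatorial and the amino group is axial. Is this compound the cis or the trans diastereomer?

cis

C1 and C2 have opposite parity, so their axial bonds point in opposite directions.
With opposite-parity carbons, two substituents on the same face are one axial and one equatorial; opposite faces give both axial or both equatorial.
Here the groups are equatorial/axial → same face → cis.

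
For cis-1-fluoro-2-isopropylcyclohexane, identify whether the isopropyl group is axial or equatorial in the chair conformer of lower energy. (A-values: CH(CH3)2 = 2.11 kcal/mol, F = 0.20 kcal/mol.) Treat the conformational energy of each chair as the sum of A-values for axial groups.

equatorial

C1 and C2 have opposite parity, so for the cis isomer the two substituents are one axial and one equatorial in each chair.
Chair I (isopropyl axial, fluoro equatorial): E = 2.11 kcal/mol.
Chair II (isopropyl equatorial, fluoro axial): E = 0.20 kcal/mol.
Chair II is the more stable (lower-energy) conformer, and in that chair the isopropyl group is equatorial.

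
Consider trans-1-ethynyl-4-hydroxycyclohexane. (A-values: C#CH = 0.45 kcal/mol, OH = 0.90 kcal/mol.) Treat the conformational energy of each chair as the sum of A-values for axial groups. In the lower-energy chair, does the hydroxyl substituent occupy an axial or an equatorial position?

C1 and C4 have opposite parity, so for the trans isomer the two substituents are e,e in one chair and a,a in the other.
Chair I (ethynyl axial, hydroxyl axial): E = 1.35 kcal/mol.
Chair II (ethynyl equatorial, hydroxyl equatorial): E = 0.00 kcal/mol.
Chair II is the more stable (lower-energy) conformer, and in that chair the hydroxyl group is equatorial.

equatorial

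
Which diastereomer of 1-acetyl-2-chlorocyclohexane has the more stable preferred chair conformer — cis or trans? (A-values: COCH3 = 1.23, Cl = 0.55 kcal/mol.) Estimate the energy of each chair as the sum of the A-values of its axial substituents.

At 1,2 positions (parity opposite): cis → (a,e or e,a); trans → (e,e or a,a).
Best chair for cis: E = 0.55 kcal/mol; best chair for trans: E = 0.00 kcal/mol.
The trans isomer is lower by 0.55 kcal/mol.

trans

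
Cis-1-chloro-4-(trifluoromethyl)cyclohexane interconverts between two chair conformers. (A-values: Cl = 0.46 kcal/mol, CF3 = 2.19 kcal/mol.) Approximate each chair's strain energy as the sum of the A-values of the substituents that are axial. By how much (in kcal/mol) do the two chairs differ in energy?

C1 and C4 have opposite parity, so for the cis isomer the two substituents are one axial and one equatorial in each chair.
Chair I (chloro axial, trifluoromethyl equatorial): E = 0.46 kcal/mol.
Chair II (chloro equatorial, trifluoromethyl axial): E = 2.19 kcal/mol.
ΔE = 2.19 − 0.46 = 1.73 kcal/mol; chair I is more stable.

1.73 kcal/mol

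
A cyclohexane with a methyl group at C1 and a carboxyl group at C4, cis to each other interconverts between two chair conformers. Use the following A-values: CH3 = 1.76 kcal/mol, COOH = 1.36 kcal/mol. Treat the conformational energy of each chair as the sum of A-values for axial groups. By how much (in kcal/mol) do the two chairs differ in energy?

C1 and C4 have opposite parity, so for the cis isomer the two substituents are one axial and one equatorial in each chair.
Chair I (methyl axial, carboxyl equatorial): E = 1.76 kcal/mol.
Chair II (methyl equatorial, carboxyl axial): E = 1.36 kcal/mol.
ΔE = 1.76 − 1.36 = 0.40 kcal/mol; chair II is more stable.

0.40 kcal/mol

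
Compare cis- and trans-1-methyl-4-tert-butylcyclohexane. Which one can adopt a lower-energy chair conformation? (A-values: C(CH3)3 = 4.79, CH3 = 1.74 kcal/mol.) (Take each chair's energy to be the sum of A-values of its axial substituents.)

trans

At 1,4 positions (parity opposite): cis → (a,e or e,a); trans → (e,e or a,a).
Best chair for cis: E = 1.74 kcal/mol; best chair for trans: E = 0.00 kcal/mol.
The trans isomer is lower by 1.74 kcal/mol.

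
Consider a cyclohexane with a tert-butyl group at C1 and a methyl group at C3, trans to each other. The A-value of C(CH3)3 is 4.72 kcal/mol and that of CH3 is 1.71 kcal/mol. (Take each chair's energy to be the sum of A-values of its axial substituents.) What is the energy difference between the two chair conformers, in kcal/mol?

3.01 kcal/mol

C1 and C3 have the same parity, so for the trans isomer the two substituents are one axial and one equatorial in each chair.
Chair I (tert-butyl axial, methyl equatorial): E = 4.72 kcal/mol.
Chair II (tert-butyl equatorial, methyl axial): E = 1.71 kcal/mol.
ΔE = 4.72 − 1.71 = 3.01 kcal/mol; chair II is more stable.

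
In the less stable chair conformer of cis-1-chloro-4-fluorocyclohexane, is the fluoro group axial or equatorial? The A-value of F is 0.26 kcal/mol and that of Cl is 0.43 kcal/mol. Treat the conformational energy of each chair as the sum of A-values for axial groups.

C1 and C4 have opposite parity, so for the cis isomer the two substituents are one axial and one equatorial in each chair.
Chair I (fluoro axial, chloro equatorial): E = 0.26 kcal/mol.
Chair II (fluoro equatorial, chloro axial): E = 0.43 kcal/mol.
Chair II is the less stable (higher-energy) conformer, and in that chair the fluoro group is equatorial.

equatorial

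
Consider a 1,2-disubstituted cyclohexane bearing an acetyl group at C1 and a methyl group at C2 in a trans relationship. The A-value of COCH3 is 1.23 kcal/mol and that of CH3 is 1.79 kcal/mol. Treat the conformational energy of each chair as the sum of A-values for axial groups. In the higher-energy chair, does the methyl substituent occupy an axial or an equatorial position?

C1 and C2 have opposite parity, so for the trans isomer the two substituents are e,e in one chair and a,a in the other.
Chair I (acetyl axial, methyl axial): E = 3.02 kcal/mol.
Chair II (acetyl equatorial, methyl equatorial): E = 0.00 kcal/mol.
Chair I is the less stable (higher-energy) conformer, and in that chair the methyl group is axial.

axial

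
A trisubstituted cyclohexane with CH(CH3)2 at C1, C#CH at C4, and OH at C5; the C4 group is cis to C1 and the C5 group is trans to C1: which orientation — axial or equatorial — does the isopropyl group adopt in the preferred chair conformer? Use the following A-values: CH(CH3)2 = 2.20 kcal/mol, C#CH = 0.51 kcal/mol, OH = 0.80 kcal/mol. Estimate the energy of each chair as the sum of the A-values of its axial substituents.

equatorial

Chair I (isopropyl axial, ethynyl equatorial, hydroxyl equatorial): E = 2.20 kcal/mol.
Chair II (isopropyl equatorial, ethynyl axial, hydroxyl axial): E = 1.31 kcal/mol.
Chair II is the more stable (lower-energy) conformer, and in that chair the isopropyl group is equatorial.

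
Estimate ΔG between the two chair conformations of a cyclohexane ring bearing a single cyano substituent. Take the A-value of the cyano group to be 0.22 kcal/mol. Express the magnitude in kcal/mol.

0.22 kcal/mol

A monosubstituted cyclohexane has one chair with the cyano group axial (E = A = 0.22 kcal/mol) and one with it equatorial (E = 0).
ΔE = 0.22 − 0 = 0.22 kcal/mol.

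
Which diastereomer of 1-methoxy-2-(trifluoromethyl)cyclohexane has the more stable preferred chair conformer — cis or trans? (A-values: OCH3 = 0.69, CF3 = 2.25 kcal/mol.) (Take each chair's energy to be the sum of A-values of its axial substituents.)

At 1,2 positions (parity opposite): cis → (a,e or e,a); trans → (e,e or a,a).
Best chair for cis: E = 0.69 kcal/mol; best chair for trans: E = 0.00 kcal/mol.
The trans isomer is lower by 0.69 kcal/mol.

trans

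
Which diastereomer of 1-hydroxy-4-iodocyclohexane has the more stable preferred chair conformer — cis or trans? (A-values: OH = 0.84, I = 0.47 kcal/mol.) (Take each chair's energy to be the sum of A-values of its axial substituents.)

trans

At 1,4 positions (parity opposite): cis → (a,e or e,a); trans → (e,e or a,a).
Best chair for cis: E = 0.47 kcal/mol; best chair for trans: E = 0.00 kcal/mol.
The trans isomer is lower by 0.47 kcal/mol.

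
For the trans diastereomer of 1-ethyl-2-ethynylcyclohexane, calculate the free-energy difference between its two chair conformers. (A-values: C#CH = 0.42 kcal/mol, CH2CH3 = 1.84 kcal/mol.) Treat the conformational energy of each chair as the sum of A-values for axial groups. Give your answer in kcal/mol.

2.26 kcal/mol

C1 and C2 have opposite parity, so for the trans isomer the two substituents are e,e in one chair and a,a in the other.
Chair I (ethynyl axial, ethyl axial): E = 2.26 kcal/mol.
Chair II (ethynyl equatorial, ethyl equatorial): E = 0.00 kcal/mol.
ΔE = 2.26 − 0.00 = 2.26 kcal/mol; chair II is more stable.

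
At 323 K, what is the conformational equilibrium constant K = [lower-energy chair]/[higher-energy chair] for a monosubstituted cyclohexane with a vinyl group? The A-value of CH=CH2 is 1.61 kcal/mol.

One chair has the vinyl group axial (E = 1.61 kcal/mol) and the other has it equatorial (E = 0).
ΔG = 1.61 kcal/mol between the two chairs.
K = exp(ΔG/RT) with R = 1.987×10⁻³ kcal mol⁻¹ K⁻¹ and T = 323 K gives K ≈ 12.3.

K ≈ 12.3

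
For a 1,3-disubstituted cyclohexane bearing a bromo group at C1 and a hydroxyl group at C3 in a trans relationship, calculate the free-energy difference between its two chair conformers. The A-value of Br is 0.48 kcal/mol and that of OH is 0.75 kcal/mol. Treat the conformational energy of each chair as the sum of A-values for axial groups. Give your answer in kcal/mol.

0.27 kcal/mol

C1 and C3 have the same parity, so for the trans isomer the two substituents are one axial and one equatorial in each chair.
Chair I (bromo axial, hydroxyl equatorial): E = 0.48 kcal/mol.
Chair II (bromo equatorial, hydroxyl axial): E = 0.75 kcal/mol.
ΔE = 0.75 − 0.48 = 0.27 kcal/mol; chair I is more stable.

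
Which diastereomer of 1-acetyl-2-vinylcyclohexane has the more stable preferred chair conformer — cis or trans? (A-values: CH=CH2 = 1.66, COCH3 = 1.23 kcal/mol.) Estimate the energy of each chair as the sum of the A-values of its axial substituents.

At 1,2 positions (parity opposite): cis → (a,e or e,a); trans → (e,e or a,a).
Best chair for cis: E = 1.23 kcal/mol; best chair for trans: E = 0.00 kcal/mol.
The trans isomer is lower by 1.23 kcal/mol.

trans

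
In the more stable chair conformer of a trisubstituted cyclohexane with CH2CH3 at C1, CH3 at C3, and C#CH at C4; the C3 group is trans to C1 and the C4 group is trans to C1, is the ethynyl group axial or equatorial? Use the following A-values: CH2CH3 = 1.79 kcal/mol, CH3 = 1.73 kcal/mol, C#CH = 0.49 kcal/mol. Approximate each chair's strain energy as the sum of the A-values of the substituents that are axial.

Chair I (ethyl axial, methyl equatorial, ethynyl axial): E = 2.28 kcal/mol.
Chair II (ethyl equatorial, methyl axial, ethynyl equatorial): E = 1.73 kcal/mol.
Chair II is the more stable (lower-energy) conformer, and in that chair the ethynyl group is equatorial.

equatorial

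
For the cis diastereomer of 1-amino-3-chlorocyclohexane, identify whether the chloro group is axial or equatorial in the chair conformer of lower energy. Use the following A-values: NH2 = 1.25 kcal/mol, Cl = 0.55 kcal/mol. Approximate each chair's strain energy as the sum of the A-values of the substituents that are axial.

equatorial

C1 and C3 have the same parity, so for the cis isomer the two substituents are e,e in one chair and a,a in the other.
Chair I (amino axial, chloro axial): E = 1.80 kcal/mol.
Chair II (amino equatorial, chloro equatorial): E = 0.00 kcal/mol.
Chair II is the more stable (lower-energy) conformer, and in that chair the chloro group is equatorial.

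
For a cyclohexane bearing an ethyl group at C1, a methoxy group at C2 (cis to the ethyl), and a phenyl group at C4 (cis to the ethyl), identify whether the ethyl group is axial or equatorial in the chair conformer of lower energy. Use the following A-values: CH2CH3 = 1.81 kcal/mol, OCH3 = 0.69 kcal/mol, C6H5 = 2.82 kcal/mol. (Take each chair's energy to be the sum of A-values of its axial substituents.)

Chair I (ethyl axial, methoxy equatorial, phenyl equatorial): E = 1.81 kcal/mol.
Chair II (ethyl equatorial, methoxy axial, phenyl axial): E = 3.51 kcal/mol.
Chair I is the more stable (lower-energy) conformer, and in that chair the ethyl group is axial.

axial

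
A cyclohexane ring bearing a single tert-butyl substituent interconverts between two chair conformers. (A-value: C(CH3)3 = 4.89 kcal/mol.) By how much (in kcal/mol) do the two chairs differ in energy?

4.89 kcal/mol

A monosubstituted cyclohexane has one chair with the tert-butyl group axial (E = A = 4.89 kcal/mol) and one with it equatorial (E = 0).
ΔE = 4.89 − 0 = 4.89 kcal/mol.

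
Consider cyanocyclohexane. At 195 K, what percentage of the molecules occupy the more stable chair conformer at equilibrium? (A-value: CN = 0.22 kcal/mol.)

63.8%

One chair has the cyano group axial (E = 0.22 kcal/mol) and the other has it equatorial (E = 0).
ΔG = 0.22 kcal/mol between the two chairs.
K = exp(ΔG/RT) with R = 1.987×10⁻³ kcal mol⁻¹ K⁻¹ and T = 195 K gives K ≈ 1.76.
Fraction in the lower-energy chair = K/(K+1) = 63.8%.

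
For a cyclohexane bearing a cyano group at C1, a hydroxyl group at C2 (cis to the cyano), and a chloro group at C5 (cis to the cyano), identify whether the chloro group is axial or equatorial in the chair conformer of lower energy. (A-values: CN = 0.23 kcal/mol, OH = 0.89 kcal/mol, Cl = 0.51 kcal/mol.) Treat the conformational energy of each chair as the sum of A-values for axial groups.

axial

Chair I (cyano axial, hydroxyl equatorial, chloro axial): E = 0.74 kcal/mol.
Chair II (cyano equatorial, hydroxyl axial, chloro equatorial): E = 0.89 kcal/mol.
Chair I is the more stable (lower-energy) conformer, and in that chair the chloro group is axial.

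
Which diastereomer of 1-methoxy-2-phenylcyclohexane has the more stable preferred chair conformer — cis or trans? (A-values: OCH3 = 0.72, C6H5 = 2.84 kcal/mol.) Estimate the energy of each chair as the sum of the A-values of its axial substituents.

At 1,2 positions (parity opposite): cis → (a,e or e,a); trans → (e,e or a,a).
Best chair for cis: E = 0.72 kcal/mol; best chair for trans: E = 0.00 kcal/mol.
The trans isomer is lower by 0.72 kcal/mol.

trans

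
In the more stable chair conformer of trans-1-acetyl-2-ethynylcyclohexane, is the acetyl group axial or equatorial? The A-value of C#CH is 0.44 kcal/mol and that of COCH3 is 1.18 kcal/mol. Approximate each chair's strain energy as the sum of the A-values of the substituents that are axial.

C1 and C2 have opposite parity, so for the trans isomer the two substituents are e,e in one chair and a,a in the other.
Chair I (ethynyl axial, acetyl axial): E = 1.62 kcal/mol.
Chair II (ethynyl equatorial, acetyl equatorial): E = 0.00 kcal/mol.
Chair II is the more stable (lower-energy) conformer, and in that chair the acetyl group is equatorial.

equatorial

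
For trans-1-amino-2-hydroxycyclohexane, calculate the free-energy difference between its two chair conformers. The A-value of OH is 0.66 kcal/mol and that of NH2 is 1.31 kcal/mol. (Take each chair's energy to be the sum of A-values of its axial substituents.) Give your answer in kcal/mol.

1.97 kcal/mol

C1 and C2 have opposite parity, so for the trans isomer the two substituents are e,e in one chair and a,a in the other.
Chair I (hydroxyl axial, amino axial): E = 1.97 kcal/mol.
Chair II (hydroxyl equatorial, amino equatorial): E = 0.00 kcal/mol.
ΔE = 1.97 − 0.00 = 1.97 kcal/mol; chair II is more stable.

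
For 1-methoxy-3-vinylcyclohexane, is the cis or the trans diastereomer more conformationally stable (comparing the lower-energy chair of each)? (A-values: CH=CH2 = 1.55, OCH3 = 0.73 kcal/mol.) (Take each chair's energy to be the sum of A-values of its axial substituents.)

cis

At 1,3 positions (parity same): cis → (e,e or a,a); trans → (a,e or e,a).
Best chair for cis: E = 0.00 kcal/mol; best chair for trans: E = 0.73 kcal/mol.
The cis isomer is lower by 0.73 kcal/mol.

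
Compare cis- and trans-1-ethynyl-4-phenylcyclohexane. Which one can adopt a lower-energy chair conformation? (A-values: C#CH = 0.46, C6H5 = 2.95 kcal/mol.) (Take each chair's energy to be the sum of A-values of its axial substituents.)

At 1,4 positions (parity opposite): cis → (a,e or e,a); trans → (e,e or a,a).
Best chair for cis: E = 0.46 kcal/mol; best chair for trans: E = 0.00 kcal/mol.
The trans isomer is lower by 0.46 kcal/mol.

trans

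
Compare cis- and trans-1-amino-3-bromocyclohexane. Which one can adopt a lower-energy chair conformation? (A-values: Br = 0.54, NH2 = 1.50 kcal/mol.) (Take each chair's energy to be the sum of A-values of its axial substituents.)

At 1,3 positions (parity same): cis → (e,e or a,a); trans → (a,e or e,a).
Best chair for cis: E = 0.00 kcal/mol; best chair for trans: E = 0.54 kcal/mol.
The cis isomer is lower by 0.54 kcal/mol.

cis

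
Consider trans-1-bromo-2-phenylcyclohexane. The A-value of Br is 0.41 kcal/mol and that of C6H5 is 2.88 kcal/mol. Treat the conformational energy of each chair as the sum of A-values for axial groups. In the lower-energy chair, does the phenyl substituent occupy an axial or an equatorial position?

C1 and C2 have opposite parity, so for the trans isomer the two substituents are e,e in one chair and a,a in the other.
Chair I (bromo axial, phenyl axial): E = 3.29 kcal/mol.
Chair II (bromo equatorial, phenyl equatorial): E = 0.00 kcal/mol.
Chair II is the more stable (lower-energy) conformer, and in that chair the phenyl group is equatorial.

equatorial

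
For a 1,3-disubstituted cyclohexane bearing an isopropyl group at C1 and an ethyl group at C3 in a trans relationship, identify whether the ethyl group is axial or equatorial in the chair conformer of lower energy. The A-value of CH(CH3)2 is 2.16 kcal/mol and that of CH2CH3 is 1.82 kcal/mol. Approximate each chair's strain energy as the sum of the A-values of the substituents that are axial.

axial

C1 and C3 have the same parity, so for the trans isomer the two substituents are one axial and one equatorial in each chair.
Chair I (isopropyl axial, ethyl equatorial): E = 2.16 kcal/mol.
Chair II (isopropyl equatorial, ethyl axial): E = 1.82 kcal/mol.
Chair II is the more stable (lower-energy) conformer, and in that chair the ethyl group is axial.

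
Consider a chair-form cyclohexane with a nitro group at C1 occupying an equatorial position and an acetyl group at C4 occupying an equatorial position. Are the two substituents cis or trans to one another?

C1 and C4 have opposite parity, so their axial bonds point in opposite directions.
With opposite-parity carbons, two substituents on the same face are one axial and one equatorial; opposite faces give both axial or both equatorial.
Here the groups are equatorial/equatorial → opposite face → trans.

trans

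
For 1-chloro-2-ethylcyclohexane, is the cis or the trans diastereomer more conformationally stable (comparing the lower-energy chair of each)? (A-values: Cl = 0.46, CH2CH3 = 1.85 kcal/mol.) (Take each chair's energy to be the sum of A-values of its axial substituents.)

trans

At 1,2 positions (parity opposite): cis → (a,e or e,a); trans → (e,e or a,a).
Best chair for cis: E = 0.46 kcal/mol; best chair for trans: E = 0.00 kcal/mol.
The trans isomer is lower by 0.46 kcal/mol.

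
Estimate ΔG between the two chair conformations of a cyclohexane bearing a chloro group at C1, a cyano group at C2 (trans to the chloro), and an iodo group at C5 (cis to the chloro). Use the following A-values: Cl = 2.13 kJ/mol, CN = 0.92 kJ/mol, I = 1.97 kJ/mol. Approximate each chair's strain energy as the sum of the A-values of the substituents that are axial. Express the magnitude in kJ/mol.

5.02 kJ/mol

Chair I (chloro axial, cyano axial, iodo axial): E = 5.02 kJ/mol.
Chair II (chloro equatorial, cyano equatorial, iodo equatorial): E = 0.00 kJ/mol.
ΔE = 5.02 − 0.00 = 5.02 kJ/mol; chair II is more stable.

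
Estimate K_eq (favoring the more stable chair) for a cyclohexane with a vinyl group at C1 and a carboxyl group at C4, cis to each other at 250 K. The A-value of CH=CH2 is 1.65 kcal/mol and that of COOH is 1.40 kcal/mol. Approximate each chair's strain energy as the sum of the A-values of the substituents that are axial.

K ≈ 1.65

C1 and C4 have opposite parity, so for the cis isomer the two substituents are one axial and one equatorial in each chair.
Chair I (vinyl axial, carboxyl equatorial): E = 1.65 kcal/mol; chair II (vinyl equatorial, carboxyl axial): E = 1.40 kcal/mol.
ΔG = 0.25 kcal/mol between the two chairs.
K = exp(ΔG/RT) with R = 1.987×10⁻³ kcal mol⁻¹ K⁻¹ and T = 250 K gives K ≈ 1.65.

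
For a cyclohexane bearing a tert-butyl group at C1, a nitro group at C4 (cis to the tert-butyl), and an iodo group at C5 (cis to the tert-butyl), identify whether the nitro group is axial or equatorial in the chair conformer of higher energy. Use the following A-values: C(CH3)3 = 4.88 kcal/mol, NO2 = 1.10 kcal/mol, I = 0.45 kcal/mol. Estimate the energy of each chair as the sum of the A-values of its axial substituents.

equatorial

Chair I (tert-butyl axial, nitro equatorial, iodo axial): E = 5.33 kcal/mol.
Chair II (tert-butyl equatorial, nitro axial, iodo equatorial): E = 1.10 kcal/mol.
Chair I is the less stable (higher-energy) conformer, and in that chair the nitro group is equatorial.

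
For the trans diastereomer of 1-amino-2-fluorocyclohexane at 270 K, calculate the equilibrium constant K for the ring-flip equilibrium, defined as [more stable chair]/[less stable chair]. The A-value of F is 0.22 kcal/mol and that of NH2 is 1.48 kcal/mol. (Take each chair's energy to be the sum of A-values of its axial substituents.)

C1 and C2 have opposite parity, so for the trans isomer the two substituents are e,e in one chair and a,a in the other.
Chair I (fluoro axial, amino axial): E = 1.70 kcal/mol; chair II (fluoro equatorial, amino equatorial): E = 0.00 kcal/mol.
ΔG = 1.70 kcal/mol between the two chairs.
K = exp(ΔG/RT) with R = 1.987×10⁻³ kcal mol⁻¹ K⁻¹ and T = 270 K gives K ≈ 23.8.

K ≈ 23.8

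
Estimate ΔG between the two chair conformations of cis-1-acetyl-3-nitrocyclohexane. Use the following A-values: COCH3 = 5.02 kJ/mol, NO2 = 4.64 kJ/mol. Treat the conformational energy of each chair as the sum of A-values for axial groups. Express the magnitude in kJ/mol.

9.66 kJ/mol

C1 and C3 have the same parity, so for the cis isomer the two substituents are e,e in one chair and a,a in the other.
Chair I (acetyl axial, nitro axial): E = 9.66 kJ/mol.
Chair II (acetyl equatorial, nitro equatorial): E = 0.00 kJ/mol.
ΔE = 9.66 − 0.00 = 9.66 kJ/mol; chair II is more stable.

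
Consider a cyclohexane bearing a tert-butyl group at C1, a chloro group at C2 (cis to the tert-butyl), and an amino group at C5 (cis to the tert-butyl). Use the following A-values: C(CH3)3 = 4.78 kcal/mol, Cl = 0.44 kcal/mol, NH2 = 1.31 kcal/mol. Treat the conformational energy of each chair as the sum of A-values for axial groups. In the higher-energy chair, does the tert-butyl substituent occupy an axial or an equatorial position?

Chair I (tert-butyl axial, chloro equatorial, amino axial): E = 6.09 kcal/mol.
Chair II (tert-butyl equatorial, chloro axial, amino equatorial): E = 0.44 kcal/mol.
Chair I is the less stable (higher-energy) conformer, and in that chair the tert-butyl group is axial.

axial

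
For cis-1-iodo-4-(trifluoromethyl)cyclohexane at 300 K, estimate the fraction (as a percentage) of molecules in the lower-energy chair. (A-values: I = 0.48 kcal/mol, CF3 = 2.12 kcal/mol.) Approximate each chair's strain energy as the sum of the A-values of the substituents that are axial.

94.0%

C1 and C4 have opposite parity, so for the cis isomer the two substituents are one axial and one equatorial in each chair.
Chair I (iodo axial, trifluoromethyl equatorial): E = 0.48 kcal/mol; chair II (iodo equatorial, trifluoromethyl axial): E = 2.12 kcal/mol.
ΔG = 1.64 kcal/mol between the two chairs.
K = exp(ΔG/RT) with R = 1.987×10⁻³ kcal mol⁻¹ K⁻¹ and T = 300 K gives K ≈ 15.7.
Fraction in the lower-energy chair = K/(K+1) = 94.0%.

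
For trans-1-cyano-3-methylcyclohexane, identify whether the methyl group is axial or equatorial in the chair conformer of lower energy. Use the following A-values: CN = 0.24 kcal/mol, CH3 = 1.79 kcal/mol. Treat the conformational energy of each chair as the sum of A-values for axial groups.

C1 and C3 have the same parity, so for the trans isomer the two substituents are one axial and one equatorial in each chair.
Chair I (cyano axial, methyl equatorial): E = 0.24 kcal/mol.
Chair II (cyano equatorial, methyl axial): E = 1.79 kcal/mol.
Chair I is the more stable (lower-energy) conformer, and in that chair the methyl group is equatorial.

equatorial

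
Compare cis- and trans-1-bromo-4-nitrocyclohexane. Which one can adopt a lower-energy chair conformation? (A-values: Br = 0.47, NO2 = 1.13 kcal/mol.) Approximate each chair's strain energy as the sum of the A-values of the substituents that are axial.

At 1,4 positions (parity opposite): cis → (a,e or e,a); trans → (e,e or a,a).
Best chair for cis: E = 0.47 kcal/mol; best chair for trans: E = 0.00 kcal/mol.
The trans isomer is lower by 0.47 kcal/mol.

trans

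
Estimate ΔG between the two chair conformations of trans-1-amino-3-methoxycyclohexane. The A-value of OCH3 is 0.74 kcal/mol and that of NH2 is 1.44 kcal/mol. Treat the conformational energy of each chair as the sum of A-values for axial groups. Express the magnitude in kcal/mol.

0.70 kcal/mol

C1 and C3 have the same parity, so for the trans isomer the two substituents are one axial and one equatorial in each chair.
Chair I (methoxy axial, amino equatorial): E = 0.74 kcal/mol.
Chair II (methoxy equatorial, amino axial): E = 1.44 kcal/mol.
ΔE = 1.44 − 0.74 = 0.70 kcal/mol; chair I is more stable.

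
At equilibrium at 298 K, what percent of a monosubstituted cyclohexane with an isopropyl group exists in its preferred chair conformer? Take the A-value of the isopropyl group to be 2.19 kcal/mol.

One chair has the isopropyl group axial (E = 2.19 kcal/mol) and the other has it equatorial (E = 0).
ΔG = 2.19 kcal/mol between the two chairs.
K = exp(ΔG/RT) with R = 1.987×10⁻³ kcal mol⁻¹ K⁻¹ and T = 298 K gives K ≈ 40.4.
Fraction in the lower-energy chair = K/(K+1) = 97.6%.

97.6%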